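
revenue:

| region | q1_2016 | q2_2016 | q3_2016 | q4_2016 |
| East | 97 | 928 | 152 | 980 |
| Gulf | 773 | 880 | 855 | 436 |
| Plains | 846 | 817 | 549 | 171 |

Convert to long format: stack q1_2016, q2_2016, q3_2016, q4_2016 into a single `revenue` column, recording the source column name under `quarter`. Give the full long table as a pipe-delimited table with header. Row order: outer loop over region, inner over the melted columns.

| region | quarter | revenue |
| East | q1_2016 | 97 |
| East | q2_2016 | 928 |
| East | q3_2016 | 152 |
| East | q4_2016 | 980 |
| Gulf | q1_2016 | 773 |
| Gulf | q2_2016 | 880 |
| Gulf | q3_2016 | 855 |
| Gulf | q4_2016 | 436 |
| Plains | q1_2016 | 846 |
| Plains | q2_2016 | 817 |
| Plains | q3_2016 | 549 |
| Plains | q4_2016 | 171 |

Each (region, column) pair becomes one row: 3 × 4 = 12 rows.
For example, (East, q1_2016) → revenue=97.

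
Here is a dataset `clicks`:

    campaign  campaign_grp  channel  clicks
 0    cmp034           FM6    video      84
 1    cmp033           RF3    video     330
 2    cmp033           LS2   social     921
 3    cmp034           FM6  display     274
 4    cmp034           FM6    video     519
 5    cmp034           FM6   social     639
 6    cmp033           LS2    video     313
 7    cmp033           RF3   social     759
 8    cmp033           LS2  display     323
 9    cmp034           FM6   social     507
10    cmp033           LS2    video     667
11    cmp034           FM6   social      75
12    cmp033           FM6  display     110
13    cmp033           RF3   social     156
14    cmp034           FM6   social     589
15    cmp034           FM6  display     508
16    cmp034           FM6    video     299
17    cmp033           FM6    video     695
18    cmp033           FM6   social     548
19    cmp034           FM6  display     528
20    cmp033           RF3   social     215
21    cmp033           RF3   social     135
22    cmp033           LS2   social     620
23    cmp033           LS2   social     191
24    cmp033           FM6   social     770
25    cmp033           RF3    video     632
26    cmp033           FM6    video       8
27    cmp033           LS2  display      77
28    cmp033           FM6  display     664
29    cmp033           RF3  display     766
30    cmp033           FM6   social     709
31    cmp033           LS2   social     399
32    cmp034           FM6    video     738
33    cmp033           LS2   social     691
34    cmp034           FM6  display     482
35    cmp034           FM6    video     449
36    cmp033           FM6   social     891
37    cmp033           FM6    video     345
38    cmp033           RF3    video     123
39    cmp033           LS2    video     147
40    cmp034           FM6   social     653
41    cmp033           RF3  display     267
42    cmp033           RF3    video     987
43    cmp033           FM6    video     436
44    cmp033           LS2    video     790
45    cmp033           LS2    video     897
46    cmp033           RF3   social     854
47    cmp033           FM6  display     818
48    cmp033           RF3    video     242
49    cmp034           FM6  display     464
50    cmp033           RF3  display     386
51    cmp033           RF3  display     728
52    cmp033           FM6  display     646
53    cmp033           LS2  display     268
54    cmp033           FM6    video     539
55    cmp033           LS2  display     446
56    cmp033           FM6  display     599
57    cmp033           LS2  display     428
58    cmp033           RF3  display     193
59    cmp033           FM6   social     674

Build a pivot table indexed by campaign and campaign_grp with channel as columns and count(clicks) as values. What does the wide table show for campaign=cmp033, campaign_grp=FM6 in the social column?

Rows with campaign=cmp033, campaign_grp=FM6 and channel=social: clicks values are 548, 770, 709, 891, 674.
5 rows match — count = 5.

5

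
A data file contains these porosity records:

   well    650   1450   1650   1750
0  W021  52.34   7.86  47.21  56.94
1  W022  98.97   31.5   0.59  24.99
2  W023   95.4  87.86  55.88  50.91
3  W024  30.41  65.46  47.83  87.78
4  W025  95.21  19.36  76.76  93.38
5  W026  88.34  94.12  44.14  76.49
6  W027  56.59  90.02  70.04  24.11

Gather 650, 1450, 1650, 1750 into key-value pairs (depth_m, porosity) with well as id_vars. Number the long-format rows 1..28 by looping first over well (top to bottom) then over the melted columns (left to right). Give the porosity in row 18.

28 rows total (7 × 4). Row 18: index ⌊(18-1)/4⌋ = 4 into well → W025; (18-1) mod 4 = 1 into the melted columns → 1450.
So row 18 is (W025, 1450, 19.36); porosity = 19.36.

19.36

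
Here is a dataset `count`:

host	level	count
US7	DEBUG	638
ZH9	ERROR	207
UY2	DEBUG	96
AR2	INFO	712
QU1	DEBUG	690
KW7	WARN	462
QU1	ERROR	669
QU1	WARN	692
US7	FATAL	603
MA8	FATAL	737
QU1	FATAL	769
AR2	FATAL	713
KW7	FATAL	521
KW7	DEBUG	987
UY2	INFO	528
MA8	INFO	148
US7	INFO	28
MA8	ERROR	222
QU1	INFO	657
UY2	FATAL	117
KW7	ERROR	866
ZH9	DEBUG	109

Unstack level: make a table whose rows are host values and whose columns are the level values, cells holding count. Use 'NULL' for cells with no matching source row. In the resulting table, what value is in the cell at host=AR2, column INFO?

The long row with host=AR2, level=INFO has count=712.

712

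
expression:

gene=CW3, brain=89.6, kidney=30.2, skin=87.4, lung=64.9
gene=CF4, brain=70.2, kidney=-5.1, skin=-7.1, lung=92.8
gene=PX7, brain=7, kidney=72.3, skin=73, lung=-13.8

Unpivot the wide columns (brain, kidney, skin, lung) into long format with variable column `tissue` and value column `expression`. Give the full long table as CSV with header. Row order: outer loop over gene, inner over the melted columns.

gene,tissue,expression
CW3,brain,89.6
CW3,kidney,30.2
CW3,skin,87.4
CW3,lung,64.9
CF4,brain,70.2
CF4,kidney,-5.1
CF4,skin,-7.1
CF4,lung,92.8
PX7,brain,7
PX7,kidney,72.3
PX7,skin,73
PX7,lung,-13.8

Each (gene, column) pair becomes one row: 3 × 4 = 12 rows.
For example, (CW3, brain) → expression=89.6.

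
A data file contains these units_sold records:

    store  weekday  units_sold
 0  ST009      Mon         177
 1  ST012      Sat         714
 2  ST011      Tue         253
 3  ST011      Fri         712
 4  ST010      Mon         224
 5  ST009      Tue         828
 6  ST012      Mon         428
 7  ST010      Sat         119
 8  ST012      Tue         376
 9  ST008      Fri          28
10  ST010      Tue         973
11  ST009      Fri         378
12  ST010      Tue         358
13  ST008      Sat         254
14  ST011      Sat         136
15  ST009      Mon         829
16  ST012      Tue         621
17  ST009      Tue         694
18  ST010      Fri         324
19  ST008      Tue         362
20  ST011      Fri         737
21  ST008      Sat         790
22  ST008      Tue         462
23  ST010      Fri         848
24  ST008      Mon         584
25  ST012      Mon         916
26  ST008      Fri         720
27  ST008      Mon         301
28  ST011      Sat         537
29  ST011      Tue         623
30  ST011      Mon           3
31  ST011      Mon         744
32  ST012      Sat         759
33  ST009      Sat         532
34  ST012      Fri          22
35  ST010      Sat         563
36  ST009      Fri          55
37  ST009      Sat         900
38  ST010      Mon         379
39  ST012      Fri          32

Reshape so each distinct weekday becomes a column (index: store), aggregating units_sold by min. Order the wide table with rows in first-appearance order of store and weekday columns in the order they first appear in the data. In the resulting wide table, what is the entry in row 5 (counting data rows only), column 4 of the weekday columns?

28

With rows in first-appearance order of store, row 5 is store=ST008. weekday columns in first-appearance order: Mon, Sat, Tue, Fri; column 4 is Fri.
Long rows with store=ST008, weekday=Fri: min(28, 720) = 28.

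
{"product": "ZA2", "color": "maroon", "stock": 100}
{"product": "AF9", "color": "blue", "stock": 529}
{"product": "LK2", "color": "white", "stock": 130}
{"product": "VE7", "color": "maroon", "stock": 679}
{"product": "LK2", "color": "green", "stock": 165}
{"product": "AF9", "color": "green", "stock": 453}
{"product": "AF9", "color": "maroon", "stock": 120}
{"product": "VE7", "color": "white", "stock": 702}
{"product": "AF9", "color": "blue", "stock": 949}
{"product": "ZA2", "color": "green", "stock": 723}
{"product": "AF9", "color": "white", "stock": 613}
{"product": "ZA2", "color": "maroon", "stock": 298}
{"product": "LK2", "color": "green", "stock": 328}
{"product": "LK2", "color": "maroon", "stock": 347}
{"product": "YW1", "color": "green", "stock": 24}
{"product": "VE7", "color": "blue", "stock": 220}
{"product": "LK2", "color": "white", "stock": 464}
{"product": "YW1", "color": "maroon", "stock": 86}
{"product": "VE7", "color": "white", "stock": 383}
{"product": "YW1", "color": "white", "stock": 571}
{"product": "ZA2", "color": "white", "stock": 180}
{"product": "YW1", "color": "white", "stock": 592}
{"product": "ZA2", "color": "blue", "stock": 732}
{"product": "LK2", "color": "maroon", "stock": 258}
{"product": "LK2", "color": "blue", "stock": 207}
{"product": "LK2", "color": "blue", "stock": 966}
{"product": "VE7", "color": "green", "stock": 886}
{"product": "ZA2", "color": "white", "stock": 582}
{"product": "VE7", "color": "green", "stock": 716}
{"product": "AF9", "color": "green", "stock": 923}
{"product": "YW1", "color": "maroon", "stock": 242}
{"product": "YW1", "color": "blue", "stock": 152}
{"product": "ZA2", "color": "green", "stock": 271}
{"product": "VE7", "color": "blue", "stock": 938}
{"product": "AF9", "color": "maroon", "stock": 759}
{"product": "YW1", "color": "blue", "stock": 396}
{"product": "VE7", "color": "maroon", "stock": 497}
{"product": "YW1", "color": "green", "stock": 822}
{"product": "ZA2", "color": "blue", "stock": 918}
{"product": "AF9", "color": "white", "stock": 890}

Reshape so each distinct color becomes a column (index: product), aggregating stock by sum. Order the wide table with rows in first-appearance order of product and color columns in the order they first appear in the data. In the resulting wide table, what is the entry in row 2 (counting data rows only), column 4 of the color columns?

1376

With rows in first-appearance order of product, row 2 is product=AF9. color columns in first-appearance order: maroon, blue, white, green; column 4 is green.
Long rows with product=AF9, color=green: 453 + 923 = 1376.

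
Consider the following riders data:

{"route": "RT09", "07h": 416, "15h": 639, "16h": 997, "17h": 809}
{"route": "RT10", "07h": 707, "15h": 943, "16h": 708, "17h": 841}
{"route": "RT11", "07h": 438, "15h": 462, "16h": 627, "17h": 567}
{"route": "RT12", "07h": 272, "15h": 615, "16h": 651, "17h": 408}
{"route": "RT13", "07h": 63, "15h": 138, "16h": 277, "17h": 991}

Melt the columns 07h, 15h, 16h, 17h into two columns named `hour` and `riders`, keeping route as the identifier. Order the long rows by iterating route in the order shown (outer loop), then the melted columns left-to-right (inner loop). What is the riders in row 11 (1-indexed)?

627

20 rows total (5 × 4). Row 11: index ⌊(11-1)/4⌋ = 2 into route → RT11; (11-1) mod 4 = 2 into the melted columns → 16h.
So row 11 is (RT11, 16h, 627); riders = 627.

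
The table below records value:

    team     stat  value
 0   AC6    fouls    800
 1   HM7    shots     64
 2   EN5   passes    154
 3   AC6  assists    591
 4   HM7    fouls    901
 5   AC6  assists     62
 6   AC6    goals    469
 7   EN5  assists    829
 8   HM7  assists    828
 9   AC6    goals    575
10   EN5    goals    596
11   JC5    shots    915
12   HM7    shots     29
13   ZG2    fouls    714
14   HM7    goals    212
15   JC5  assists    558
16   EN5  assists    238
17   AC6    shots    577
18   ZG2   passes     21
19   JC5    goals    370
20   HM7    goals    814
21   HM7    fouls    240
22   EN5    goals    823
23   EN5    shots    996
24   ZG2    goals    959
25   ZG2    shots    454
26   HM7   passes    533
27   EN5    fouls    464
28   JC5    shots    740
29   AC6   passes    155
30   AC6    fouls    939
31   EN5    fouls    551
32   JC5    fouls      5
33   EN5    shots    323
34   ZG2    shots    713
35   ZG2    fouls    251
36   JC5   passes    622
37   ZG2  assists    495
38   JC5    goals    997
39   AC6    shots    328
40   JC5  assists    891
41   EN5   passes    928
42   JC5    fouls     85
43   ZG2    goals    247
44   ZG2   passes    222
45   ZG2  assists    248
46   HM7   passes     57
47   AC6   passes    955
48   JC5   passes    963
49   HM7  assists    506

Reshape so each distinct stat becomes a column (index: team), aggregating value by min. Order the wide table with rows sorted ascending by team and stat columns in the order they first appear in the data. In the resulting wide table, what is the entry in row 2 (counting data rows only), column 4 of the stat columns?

238

With rows sorted ascending by team, row 2 is team=EN5. stat columns in first-appearance order: fouls, shots, passes, assists, goals; column 4 is assists.
Long rows with team=EN5, stat=assists: min(829, 238) = 238.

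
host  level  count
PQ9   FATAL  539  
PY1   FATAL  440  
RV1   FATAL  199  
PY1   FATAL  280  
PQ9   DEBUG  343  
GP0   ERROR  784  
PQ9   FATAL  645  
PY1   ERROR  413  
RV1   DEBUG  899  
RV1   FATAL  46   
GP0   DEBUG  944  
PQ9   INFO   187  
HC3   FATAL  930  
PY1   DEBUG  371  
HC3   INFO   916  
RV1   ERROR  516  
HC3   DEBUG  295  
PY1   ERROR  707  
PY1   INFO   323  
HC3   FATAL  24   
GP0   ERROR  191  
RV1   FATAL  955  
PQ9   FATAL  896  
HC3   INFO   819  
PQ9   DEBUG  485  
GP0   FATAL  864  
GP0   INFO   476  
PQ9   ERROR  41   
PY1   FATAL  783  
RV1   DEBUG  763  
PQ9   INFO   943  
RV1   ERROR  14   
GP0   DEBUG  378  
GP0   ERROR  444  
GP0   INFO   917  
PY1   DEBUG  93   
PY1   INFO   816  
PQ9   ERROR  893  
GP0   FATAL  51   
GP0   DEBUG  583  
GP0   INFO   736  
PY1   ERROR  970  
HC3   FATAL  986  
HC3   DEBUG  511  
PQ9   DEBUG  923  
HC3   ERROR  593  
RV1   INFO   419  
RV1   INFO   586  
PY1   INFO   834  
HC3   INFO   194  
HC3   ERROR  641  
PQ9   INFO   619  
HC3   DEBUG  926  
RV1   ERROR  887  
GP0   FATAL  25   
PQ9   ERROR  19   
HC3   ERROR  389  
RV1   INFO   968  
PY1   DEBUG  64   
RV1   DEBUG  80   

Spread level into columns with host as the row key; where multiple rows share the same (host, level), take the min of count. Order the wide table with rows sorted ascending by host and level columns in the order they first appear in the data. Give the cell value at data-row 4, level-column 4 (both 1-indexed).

With rows sorted ascending by host, row 4 is host=PY1. level columns in first-appearance order: FATAL, DEBUG, ERROR, INFO; column 4 is INFO.
Long rows with host=PY1, level=INFO: min(323, 816, 834) = 323.

323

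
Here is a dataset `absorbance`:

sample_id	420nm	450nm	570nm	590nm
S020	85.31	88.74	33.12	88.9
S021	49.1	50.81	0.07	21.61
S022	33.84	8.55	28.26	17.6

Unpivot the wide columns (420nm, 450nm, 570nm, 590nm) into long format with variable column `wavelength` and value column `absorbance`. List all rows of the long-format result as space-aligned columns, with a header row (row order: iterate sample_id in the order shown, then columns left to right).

Each (sample_id, column) pair becomes one row: 3 × 4 = 12 rows.
For example, (S020, 420nm) → absorbance=85.31.

sample_id  wavelength  absorbance
S020       420nm       85.31     
S020       450nm       88.74     
S020       570nm       33.12     
S020       590nm       88.9      
S021       420nm       49.1      
S021       450nm       50.81     
S021       570nm       0.07      
S021       590nm       21.61     
S022       420nm       33.84     
S022       450nm       8.55      
S022       570nm       28.26     
S022       590nm       17.6      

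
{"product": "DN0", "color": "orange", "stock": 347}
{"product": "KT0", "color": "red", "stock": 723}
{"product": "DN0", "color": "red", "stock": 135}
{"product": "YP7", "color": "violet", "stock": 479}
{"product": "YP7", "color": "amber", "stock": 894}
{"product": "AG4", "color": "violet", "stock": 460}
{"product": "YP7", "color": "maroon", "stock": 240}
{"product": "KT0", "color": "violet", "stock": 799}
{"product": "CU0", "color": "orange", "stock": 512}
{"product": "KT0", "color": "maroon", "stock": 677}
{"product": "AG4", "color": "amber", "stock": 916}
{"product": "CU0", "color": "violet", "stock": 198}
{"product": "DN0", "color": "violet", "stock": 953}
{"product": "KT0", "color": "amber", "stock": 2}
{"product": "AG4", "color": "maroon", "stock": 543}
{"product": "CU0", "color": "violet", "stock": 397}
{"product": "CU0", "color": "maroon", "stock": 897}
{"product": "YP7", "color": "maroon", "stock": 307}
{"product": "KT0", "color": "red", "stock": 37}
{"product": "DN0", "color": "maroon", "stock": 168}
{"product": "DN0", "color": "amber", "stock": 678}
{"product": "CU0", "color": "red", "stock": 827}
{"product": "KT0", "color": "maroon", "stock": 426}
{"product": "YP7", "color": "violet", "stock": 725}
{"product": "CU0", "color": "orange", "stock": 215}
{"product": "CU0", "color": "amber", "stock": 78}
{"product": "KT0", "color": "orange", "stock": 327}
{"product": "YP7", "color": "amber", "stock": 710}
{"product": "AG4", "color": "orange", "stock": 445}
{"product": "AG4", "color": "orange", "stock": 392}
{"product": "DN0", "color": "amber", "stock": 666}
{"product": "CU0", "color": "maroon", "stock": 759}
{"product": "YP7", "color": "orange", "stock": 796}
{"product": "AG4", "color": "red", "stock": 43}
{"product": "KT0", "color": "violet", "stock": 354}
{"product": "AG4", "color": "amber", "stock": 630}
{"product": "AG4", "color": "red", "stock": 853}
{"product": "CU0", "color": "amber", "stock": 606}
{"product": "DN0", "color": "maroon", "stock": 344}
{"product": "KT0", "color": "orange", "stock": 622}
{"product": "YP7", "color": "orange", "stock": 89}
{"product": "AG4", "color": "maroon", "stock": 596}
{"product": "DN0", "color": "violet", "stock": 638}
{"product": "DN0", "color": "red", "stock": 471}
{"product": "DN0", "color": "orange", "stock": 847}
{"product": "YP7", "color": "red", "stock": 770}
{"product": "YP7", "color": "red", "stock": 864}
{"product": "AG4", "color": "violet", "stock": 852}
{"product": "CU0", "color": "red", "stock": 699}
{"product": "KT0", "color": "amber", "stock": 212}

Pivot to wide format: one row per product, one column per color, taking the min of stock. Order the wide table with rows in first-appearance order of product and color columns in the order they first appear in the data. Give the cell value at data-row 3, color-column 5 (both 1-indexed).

240

With rows in first-appearance order of product, row 3 is product=YP7. color columns in first-appearance order: orange, red, violet, amber, maroon; column 5 is maroon.
Long rows with product=YP7, color=maroon: min(240, 307) = 240.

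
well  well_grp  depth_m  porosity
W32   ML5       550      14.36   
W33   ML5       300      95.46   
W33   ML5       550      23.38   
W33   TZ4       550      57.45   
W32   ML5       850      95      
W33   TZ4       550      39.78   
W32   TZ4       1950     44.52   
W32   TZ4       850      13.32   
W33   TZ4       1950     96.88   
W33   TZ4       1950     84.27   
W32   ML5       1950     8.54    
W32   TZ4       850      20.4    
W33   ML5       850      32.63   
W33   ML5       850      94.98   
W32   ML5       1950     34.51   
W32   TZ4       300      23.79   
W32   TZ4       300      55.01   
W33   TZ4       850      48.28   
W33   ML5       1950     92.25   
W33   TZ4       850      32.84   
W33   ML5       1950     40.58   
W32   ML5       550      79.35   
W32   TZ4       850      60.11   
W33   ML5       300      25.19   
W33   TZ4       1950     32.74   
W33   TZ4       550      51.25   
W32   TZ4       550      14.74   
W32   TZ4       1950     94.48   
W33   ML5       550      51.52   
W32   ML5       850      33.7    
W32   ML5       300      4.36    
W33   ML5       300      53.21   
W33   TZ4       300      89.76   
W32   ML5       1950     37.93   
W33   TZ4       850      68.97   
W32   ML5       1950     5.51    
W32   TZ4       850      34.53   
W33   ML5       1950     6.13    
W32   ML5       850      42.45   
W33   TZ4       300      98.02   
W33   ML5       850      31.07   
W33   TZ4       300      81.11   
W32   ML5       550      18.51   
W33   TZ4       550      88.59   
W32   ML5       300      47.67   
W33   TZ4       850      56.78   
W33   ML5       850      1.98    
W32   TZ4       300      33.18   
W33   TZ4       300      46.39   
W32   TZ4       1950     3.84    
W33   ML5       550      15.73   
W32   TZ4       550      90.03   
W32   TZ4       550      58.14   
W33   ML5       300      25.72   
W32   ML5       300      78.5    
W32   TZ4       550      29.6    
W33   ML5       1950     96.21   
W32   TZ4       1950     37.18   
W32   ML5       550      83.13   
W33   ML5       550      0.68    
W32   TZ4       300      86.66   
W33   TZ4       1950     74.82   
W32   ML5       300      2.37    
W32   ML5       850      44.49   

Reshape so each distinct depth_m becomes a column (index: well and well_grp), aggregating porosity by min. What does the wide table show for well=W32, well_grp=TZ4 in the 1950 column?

3.84

Rows with well=W32, well_grp=TZ4 and depth_m=1950: porosity values are 44.52, 94.48, 3.84, 37.18.
min(44.52, 94.48, 3.84, 37.18) = 3.84.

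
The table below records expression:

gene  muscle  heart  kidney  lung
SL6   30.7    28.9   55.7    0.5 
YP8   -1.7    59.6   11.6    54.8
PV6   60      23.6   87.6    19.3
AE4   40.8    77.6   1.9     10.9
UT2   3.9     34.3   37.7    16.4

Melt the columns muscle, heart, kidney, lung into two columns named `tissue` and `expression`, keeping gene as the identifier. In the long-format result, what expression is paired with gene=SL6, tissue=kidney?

55.7

Unpivoting turns each (gene, wide-column) pair into one long row.
The wide cell at row SL6, column kidney holds 55.7, so the long row (SL6, kidney) has expression=55.7.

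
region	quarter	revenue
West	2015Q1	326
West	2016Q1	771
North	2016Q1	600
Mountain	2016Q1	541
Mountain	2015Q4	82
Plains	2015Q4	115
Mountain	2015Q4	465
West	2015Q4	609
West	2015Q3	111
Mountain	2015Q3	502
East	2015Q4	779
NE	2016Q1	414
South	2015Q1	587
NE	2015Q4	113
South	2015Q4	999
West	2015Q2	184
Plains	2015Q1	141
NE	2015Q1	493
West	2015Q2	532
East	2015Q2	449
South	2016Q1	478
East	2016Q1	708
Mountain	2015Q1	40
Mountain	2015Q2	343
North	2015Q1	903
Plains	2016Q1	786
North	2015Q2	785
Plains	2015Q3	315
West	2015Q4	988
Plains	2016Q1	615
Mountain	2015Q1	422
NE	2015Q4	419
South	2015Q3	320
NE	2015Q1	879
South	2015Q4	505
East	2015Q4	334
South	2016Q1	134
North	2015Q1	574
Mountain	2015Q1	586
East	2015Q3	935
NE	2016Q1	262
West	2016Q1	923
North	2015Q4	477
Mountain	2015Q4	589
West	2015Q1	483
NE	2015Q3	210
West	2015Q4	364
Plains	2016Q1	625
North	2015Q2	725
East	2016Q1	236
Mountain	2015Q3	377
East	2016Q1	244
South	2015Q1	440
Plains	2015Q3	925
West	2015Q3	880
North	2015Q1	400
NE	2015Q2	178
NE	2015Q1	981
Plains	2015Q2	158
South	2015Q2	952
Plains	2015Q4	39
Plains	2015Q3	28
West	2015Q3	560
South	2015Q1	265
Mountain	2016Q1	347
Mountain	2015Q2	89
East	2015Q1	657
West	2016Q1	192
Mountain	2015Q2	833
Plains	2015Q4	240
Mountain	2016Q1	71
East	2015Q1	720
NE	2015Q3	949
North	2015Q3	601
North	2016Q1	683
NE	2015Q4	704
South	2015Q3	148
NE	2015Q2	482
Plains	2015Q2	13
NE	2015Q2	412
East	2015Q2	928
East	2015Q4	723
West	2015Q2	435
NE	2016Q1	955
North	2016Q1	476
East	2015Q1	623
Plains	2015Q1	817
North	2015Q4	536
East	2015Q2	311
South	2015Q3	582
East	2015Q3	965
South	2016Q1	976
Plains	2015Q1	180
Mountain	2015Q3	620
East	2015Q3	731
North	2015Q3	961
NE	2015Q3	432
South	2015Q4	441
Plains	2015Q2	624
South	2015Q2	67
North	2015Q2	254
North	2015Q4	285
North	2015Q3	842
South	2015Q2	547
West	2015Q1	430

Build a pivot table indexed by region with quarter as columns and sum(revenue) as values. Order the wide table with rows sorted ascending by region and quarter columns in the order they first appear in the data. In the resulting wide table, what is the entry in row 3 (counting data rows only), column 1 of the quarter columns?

2353

With rows sorted ascending by region, row 3 is region=NE. quarter columns in first-appearance order: 2015Q1, 2016Q1, 2015Q4, 2015Q3, 2015Q2; column 1 is 2015Q1.
Long rows with region=NE, quarter=2015Q1: 493 + 879 + 981 = 2353.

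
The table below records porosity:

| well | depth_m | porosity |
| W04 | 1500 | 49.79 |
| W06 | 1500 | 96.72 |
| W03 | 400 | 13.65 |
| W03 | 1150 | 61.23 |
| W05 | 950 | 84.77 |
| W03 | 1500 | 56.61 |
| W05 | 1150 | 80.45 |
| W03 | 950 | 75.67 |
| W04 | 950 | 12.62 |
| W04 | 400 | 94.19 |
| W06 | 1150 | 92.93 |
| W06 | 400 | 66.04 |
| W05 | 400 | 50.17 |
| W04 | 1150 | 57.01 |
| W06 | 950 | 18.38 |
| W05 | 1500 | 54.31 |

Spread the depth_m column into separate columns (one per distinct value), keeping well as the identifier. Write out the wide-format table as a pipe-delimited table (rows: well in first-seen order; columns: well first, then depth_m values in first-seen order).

| well | 1500 | 400 | 1150 | 950 |
| W04 | 49.79 | 94.19 | 57.01 | 12.62 |
| W06 | 96.72 | 66.04 | 92.93 | 18.38 |
| W03 | 56.61 | 13.65 | 61.23 | 75.67 |
| W05 | 54.31 | 50.17 | 80.45 | 84.77 |

Columns: well plus the 4 distinct depth_m values (1500, 400, 1150, 950).
For example, row W04 column 1500 takes porosity=49.79 from the long row (W04, 1500).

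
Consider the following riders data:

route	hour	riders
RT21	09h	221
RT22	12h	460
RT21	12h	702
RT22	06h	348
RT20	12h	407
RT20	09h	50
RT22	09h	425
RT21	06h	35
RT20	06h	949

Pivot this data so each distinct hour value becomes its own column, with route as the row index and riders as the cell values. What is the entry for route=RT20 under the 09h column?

Wide layout: rows indexed by route, columns are the 3 distinct hour values (09h, 12h, 06h).
Cell (route=RT20, hour=09h) draws from the long row where route=RT20 and hour=09h, which has riders=50.

50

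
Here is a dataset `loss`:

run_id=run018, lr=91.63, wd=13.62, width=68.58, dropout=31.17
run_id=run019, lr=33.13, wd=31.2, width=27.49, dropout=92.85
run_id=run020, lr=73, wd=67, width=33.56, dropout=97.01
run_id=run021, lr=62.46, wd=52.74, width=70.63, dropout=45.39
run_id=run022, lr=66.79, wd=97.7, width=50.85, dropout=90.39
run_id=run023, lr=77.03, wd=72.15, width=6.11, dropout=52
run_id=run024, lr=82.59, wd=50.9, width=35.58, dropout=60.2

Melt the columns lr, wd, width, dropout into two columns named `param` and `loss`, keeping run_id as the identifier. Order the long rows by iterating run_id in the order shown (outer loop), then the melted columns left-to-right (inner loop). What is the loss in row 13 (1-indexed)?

62.46

28 rows total (7 × 4). Row 13: index ⌊(13-1)/4⌋ = 3 into run_id → run021; (13-1) mod 4 = 0 into the melted columns → lr.
So row 13 is (run021, lr, 62.46); loss = 62.46.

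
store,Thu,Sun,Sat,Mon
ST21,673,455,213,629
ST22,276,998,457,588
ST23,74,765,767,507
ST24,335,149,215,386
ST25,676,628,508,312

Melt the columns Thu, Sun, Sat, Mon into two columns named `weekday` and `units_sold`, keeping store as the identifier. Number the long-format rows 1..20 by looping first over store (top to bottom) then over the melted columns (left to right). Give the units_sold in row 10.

765

20 rows total (5 × 4). Row 10: index ⌊(10-1)/4⌋ = 2 into store → ST23; (10-1) mod 4 = 1 into the melted columns → Sun.
So row 10 is (ST23, Sun, 765); units_sold = 765.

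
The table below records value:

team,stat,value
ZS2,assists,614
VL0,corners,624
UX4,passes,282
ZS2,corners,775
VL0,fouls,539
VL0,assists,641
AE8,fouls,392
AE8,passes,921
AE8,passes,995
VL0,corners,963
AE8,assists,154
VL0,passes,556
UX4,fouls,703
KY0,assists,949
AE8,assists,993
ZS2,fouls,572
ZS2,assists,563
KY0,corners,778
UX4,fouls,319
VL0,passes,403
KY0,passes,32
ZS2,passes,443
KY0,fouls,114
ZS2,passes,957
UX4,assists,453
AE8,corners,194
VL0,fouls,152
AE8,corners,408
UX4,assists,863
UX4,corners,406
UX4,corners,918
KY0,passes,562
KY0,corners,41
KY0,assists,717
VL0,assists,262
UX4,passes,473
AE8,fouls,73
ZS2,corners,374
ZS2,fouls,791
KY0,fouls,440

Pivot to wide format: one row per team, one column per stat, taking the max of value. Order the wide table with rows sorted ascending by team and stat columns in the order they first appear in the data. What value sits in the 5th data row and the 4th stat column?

With rows sorted ascending by team, row 5 is team=ZS2. stat columns in first-appearance order: assists, corners, passes, fouls; column 4 is fouls.
Long rows with team=ZS2, stat=fouls: max(572, 791) = 791.

791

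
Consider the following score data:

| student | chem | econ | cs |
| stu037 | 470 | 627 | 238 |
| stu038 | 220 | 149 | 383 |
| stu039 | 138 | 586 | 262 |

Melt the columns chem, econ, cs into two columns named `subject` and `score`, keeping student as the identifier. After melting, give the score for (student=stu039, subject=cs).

Unpivoting turns each (student, wide-column) pair into one long row.
The wide cell at row stu039, column cs holds 262, so the long row (stu039, cs) has score=262.

262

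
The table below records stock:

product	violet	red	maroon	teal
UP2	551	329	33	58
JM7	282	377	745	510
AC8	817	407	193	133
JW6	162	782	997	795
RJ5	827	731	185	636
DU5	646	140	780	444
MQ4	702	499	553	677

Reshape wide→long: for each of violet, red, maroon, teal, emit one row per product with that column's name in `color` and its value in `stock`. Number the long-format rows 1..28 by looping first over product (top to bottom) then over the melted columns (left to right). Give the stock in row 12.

133

28 rows total (7 × 4). Row 12: index ⌊(12-1)/4⌋ = 2 into product → AC8; (12-1) mod 4 = 3 into the melted columns → teal.
So row 12 is (AC8, teal, 133); stock = 133.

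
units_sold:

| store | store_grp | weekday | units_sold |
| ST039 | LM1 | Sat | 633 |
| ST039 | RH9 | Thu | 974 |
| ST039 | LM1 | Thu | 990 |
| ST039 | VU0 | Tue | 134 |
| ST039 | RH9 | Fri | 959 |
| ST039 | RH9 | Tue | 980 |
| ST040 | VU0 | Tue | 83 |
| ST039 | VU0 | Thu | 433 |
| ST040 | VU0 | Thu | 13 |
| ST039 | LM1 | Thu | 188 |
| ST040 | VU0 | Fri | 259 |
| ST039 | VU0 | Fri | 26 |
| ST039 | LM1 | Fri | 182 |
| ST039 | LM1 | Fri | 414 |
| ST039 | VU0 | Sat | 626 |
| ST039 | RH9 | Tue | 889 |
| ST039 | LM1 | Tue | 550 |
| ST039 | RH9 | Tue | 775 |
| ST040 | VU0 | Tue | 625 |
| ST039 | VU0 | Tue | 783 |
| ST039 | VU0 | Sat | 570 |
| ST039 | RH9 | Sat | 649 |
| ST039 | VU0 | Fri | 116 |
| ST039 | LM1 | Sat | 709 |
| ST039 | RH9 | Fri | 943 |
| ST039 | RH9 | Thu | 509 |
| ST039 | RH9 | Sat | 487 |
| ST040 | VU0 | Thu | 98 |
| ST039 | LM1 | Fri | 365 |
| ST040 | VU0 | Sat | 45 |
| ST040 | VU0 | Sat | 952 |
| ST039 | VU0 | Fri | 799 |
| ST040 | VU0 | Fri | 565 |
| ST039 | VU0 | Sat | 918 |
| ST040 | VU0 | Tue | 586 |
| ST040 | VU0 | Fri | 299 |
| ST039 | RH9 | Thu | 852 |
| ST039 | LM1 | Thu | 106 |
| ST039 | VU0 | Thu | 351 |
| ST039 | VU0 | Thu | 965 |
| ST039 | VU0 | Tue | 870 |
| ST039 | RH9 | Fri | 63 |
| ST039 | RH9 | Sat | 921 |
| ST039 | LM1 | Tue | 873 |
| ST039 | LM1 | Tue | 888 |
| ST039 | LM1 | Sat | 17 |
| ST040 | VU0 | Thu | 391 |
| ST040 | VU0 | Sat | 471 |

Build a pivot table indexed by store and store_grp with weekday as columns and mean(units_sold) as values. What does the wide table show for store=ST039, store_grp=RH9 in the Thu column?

Rows with store=ST039, store_grp=RH9 and weekday=Thu: units_sold values are 974, 509, 852.
(974 + 509 + 852) / 3 = 778.33.

778.33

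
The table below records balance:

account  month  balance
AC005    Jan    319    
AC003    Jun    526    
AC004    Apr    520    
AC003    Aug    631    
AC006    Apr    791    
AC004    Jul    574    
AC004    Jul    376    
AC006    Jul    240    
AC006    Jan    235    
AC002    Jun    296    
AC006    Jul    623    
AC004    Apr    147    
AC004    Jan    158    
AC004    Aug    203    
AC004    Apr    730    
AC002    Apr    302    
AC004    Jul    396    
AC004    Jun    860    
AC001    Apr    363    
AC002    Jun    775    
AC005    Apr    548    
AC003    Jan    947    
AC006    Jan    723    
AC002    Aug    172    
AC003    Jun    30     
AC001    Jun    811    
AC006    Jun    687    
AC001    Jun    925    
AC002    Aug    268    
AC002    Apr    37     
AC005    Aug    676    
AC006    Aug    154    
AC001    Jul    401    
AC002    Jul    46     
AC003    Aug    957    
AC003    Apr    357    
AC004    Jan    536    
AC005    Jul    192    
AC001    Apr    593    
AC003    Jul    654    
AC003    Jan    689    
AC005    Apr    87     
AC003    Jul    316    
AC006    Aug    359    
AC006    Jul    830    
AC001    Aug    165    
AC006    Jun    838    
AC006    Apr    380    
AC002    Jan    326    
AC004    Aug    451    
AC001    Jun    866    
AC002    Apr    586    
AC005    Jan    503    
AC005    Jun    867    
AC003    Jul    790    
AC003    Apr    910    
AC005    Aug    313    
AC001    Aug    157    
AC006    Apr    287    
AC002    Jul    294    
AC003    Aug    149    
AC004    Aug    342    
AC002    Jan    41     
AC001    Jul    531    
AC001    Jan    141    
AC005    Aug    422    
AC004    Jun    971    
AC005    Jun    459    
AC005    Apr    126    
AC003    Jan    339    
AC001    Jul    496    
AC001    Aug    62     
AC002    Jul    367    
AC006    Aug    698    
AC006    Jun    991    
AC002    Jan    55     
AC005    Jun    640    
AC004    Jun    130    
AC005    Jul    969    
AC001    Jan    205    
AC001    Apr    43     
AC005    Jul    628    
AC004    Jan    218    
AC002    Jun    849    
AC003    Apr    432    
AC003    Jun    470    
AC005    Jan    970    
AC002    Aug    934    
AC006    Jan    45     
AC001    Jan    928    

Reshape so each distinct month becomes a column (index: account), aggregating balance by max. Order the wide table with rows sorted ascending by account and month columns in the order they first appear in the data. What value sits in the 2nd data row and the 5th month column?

367

With rows sorted ascending by account, row 2 is account=AC002. month columns in first-appearance order: Jan, Jun, Apr, Aug, Jul; column 5 is Jul.
Long rows with account=AC002, month=Jul: max(46, 294, 367) = 367.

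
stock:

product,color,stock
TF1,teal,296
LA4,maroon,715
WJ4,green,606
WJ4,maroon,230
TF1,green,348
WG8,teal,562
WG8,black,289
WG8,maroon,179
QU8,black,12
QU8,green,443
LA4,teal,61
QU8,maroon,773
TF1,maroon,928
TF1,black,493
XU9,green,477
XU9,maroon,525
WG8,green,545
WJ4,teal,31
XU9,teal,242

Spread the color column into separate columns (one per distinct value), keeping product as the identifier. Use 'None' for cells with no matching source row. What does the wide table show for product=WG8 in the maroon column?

179

The long row with product=WG8, color=maroon has stock=179.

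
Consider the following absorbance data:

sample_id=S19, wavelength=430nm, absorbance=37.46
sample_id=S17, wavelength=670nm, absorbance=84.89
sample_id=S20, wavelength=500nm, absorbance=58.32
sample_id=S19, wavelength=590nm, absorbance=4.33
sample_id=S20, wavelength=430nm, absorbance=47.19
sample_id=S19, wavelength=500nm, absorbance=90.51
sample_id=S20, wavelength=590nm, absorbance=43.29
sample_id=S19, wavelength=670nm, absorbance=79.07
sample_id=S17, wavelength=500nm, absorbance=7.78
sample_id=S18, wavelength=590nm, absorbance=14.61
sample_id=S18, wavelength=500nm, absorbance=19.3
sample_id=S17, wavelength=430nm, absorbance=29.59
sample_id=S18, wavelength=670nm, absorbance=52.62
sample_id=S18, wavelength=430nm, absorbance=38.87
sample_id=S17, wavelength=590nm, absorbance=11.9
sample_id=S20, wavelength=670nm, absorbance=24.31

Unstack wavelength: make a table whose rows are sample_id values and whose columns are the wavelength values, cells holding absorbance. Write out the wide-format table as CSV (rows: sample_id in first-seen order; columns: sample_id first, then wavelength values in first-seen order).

Columns: sample_id plus the 4 distinct wavelength values (430nm, 670nm, 500nm, 590nm).
For example, row S19 column 430nm takes absorbance=37.46 from the long row (S19, 430nm).

sample_id,430nm,670nm,500nm,590nm
S19,37.46,79.07,90.51,4.33
S17,29.59,84.89,7.78,11.9
S20,47.19,24.31,58.32,43.29
S18,38.87,52.62,19.3,14.61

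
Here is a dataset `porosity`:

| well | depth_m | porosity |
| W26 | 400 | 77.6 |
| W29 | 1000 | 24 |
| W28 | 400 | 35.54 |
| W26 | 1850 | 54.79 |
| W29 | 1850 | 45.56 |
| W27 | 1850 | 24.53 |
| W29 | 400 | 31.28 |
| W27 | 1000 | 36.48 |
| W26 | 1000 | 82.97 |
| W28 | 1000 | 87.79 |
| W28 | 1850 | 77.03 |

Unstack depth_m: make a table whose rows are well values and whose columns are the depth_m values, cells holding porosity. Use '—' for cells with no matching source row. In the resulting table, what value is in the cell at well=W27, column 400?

No long-format row has well=W27 and depth_m=400, so the cell is —.

—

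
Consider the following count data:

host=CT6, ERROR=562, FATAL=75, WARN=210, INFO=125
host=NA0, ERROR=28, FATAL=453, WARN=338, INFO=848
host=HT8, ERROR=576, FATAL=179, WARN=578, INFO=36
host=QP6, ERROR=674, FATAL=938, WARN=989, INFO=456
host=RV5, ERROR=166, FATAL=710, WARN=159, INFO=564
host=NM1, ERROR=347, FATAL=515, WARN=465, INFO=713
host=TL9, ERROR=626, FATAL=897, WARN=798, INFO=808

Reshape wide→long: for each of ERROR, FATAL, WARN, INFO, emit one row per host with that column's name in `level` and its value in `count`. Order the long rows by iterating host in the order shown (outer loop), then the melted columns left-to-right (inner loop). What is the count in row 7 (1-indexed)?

338

28 rows total (7 × 4). Row 7: index ⌊(7-1)/4⌋ = 1 into host → NA0; (7-1) mod 4 = 2 into the melted columns → WARN.
So row 7 is (NA0, WARN, 338); count = 338.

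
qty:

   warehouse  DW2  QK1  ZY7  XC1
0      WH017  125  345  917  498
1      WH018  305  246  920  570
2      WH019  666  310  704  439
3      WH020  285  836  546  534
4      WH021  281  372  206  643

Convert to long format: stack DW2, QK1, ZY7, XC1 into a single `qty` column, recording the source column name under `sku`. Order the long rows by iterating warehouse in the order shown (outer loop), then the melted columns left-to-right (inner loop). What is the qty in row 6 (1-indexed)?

246

20 rows total (5 × 4). Row 6: index ⌊(6-1)/4⌋ = 1 into warehouse → WH018; (6-1) mod 4 = 1 into the melted columns → QK1.
So row 6 is (WH018, QK1, 246); qty = 246.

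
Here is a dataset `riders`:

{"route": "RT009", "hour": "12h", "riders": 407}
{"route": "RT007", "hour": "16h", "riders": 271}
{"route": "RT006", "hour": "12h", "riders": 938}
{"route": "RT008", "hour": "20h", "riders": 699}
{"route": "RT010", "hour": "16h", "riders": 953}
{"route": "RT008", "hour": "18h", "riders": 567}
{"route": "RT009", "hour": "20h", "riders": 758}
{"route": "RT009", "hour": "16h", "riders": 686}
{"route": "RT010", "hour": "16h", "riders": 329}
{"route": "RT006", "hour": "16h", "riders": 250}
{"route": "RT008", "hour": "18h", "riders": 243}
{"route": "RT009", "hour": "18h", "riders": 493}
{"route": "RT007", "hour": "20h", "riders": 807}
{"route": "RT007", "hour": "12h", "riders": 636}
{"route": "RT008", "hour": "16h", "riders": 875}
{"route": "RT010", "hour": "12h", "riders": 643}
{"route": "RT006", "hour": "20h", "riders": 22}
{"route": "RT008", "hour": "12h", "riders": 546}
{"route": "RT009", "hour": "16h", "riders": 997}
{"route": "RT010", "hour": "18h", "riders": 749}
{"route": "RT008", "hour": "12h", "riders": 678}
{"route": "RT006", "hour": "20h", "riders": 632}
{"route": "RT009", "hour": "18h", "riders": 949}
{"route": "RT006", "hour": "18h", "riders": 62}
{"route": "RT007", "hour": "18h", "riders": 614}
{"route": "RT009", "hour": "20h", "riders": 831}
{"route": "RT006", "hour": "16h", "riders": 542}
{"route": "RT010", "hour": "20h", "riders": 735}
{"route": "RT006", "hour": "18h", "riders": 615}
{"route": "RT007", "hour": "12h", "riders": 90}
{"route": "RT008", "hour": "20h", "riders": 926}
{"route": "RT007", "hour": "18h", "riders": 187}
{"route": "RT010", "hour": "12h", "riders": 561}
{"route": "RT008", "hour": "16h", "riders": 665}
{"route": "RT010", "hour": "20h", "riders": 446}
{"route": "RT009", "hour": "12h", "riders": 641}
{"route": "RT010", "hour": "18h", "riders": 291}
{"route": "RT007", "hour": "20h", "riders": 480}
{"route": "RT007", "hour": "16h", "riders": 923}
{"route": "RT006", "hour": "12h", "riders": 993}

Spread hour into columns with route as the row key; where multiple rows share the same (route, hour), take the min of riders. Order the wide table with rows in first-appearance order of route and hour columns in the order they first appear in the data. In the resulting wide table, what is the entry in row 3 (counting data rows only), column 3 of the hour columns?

22

With rows in first-appearance order of route, row 3 is route=RT006. hour columns in first-appearance order: 12h, 16h, 20h, 18h; column 3 is 20h.
Long rows with route=RT006, hour=20h: min(22, 632) = 22.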